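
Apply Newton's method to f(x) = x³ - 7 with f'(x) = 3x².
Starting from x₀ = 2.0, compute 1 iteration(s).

f(x) = x³ - 7
f'(x) = 3x²
x₀ = 2.0

Newton-Raphson formula: x_{n+1} = x_n - f(x_n)/f'(x_n)

Iteration 1:
  f(2.000000) = 1.000000
  f'(2.000000) = 12.000000
  x_1 = 2.000000 - 1.000000/12.000000 = 1.916667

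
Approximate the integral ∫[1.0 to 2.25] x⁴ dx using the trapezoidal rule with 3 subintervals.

f(x) = x⁴
a = 1.0, b = 2.25, n = 3
h = (b - a)/n = 0.416667

Trapezoidal rule: (h/2)[f(x₀) + 2f(x₁) + 2f(x₂) + ... + f(xₙ)]

x_0 = 1.0000, f(x_0) = 1.000000, coefficient = 1
x_1 = 1.4167, f(x_1) = 4.027826, coefficient = 2
x_2 = 1.8333, f(x_2) = 11.297068, coefficient = 2
x_3 = 2.2500, f(x_3) = 25.628906, coefficient = 1

I ≈ (0.416667/2) × 57.278694 = 11.933061
Exact value: 11.333008
Error: 0.600053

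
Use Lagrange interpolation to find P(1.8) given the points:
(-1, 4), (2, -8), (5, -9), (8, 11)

Lagrange interpolation formula:
P(x) = Σ yᵢ × Lᵢ(x)
where Lᵢ(x) = Π_{j≠i} (x - xⱼ)/(xᵢ - xⱼ)

L_0(1.8) = (1.8 - 2)/(-1 - 2) × (1.8 - 5)/(-1 - 5) × (1.8 - 8)/(-1 - 8) = 0.024494
L_1(1.8) = (1.8 - (-1))/(2 - (-1)) × (1.8 - 5)/(2 - 5) × (1.8 - 8)/(2 - 8) = 1.028741
L_2(1.8) = (1.8 - (-1))/(5 - (-1)) × (1.8 - 2)/(5 - 2) × (1.8 - 8)/(5 - 8) = -0.064296
L_3(1.8) = (1.8 - (-1))/(8 - (-1)) × (1.8 - 2)/(8 - 2) × (1.8 - 5)/(8 - 5) = 0.011062

P(1.8) = 4×L_0(1.8) + (-8)×L_1(1.8) + (-9)×L_2(1.8) + 11×L_3(1.8)
P(1.8) = -7.431605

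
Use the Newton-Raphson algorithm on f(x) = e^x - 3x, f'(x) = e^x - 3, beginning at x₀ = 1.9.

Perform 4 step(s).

f(x) = e^x - 3x
f'(x) = e^x - 3
x₀ = 1.9

Newton-Raphson formula: x_{n+1} = x_n - f(x_n)/f'(x_n)

Iteration 1:
  f(1.900000) = 0.985894
  f'(1.900000) = 3.685894
  x_1 = 1.900000 - 0.985894/3.685894 = 1.632522
Iteration 2:
  f(1.632522) = 0.219198
  f'(1.632522) = 2.116765
  x_2 = 1.632522 - 0.219198/2.116765 = 1.528969
Iteration 3:
  f(1.528969) = 0.026511
  f'(1.528969) = 1.613419
  x_3 = 1.528969 - 0.026511/1.613419 = 1.512537
Iteration 4:
  f(1.512537) = 0.000619
  f'(1.512537) = 1.538232
  x_4 = 1.512537 - 0.000619/1.538232 = 1.512135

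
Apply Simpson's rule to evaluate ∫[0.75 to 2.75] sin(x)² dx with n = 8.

f(x) = sin(x)²
a = 0.75, b = 2.75, n = 8
h = (b - a)/n = 0.250000

Simpson's rule: (h/3)[f(x₀) + 4f(x₁) + 2f(x₂) + ... + f(xₙ)]

x_0 = 0.7500, f(x_0) = 0.464631, coefficient = 1
x_1 = 1.0000, f(x_1) = 0.708073, coefficient = 4
x_2 = 1.2500, f(x_2) = 0.900572, coefficient = 2
x_3 = 1.5000, f(x_3) = 0.994996, coefficient = 4
x_4 = 1.7500, f(x_4) = 0.968228, coefficient = 2
x_5 = 2.0000, f(x_5) = 0.826822, coefficient = 4
x_6 = 2.2500, f(x_6) = 0.605398, coefficient = 2
x_7 = 2.5000, f(x_7) = 0.358169, coefficient = 4
x_8 = 2.7500, f(x_8) = 0.145665, coefficient = 1

I ≈ (0.250000/3) × 17.110934 = 1.425911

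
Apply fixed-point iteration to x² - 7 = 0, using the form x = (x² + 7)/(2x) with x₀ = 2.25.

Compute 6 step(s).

Equation: x² - 7 = 0
Fixed-point form: x = (x² + 7)/(2x)
x₀ = 2.25

x_1 = g(2.250000) = 2.680556
x_2 = g(2.680556) = 2.645977
x_3 = g(2.645977) = 2.645751
x_4 = g(2.645751) = 2.645751
x_5 = g(2.645751) = 2.645751
x_6 = g(2.645751) = 2.645751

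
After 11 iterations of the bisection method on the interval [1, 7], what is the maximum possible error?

Bisection error bound: |error| ≤ (b-a)/2^n
|error| ≤ (7 - 1)/2^11 = 6/2^11
|error| ≤ 0.0029296875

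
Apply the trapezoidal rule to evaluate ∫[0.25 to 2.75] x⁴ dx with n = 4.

f(x) = x⁴
a = 0.25, b = 2.75, n = 4
h = (b - a)/n = 0.625000

Trapezoidal rule: (h/2)[f(x₀) + 2f(x₁) + 2f(x₂) + ... + f(xₙ)]

x_0 = 0.2500, f(x_0) = 0.003906, coefficient = 1
x_1 = 0.8750, f(x_1) = 0.586182, coefficient = 2
x_2 = 1.5000, f(x_2) = 5.062500, coefficient = 2
x_3 = 2.1250, f(x_3) = 20.390869, coefficient = 2
x_4 = 2.7500, f(x_4) = 57.191406, coefficient = 1

I ≈ (0.625000/2) × 109.274414 = 34.148254
Exact value: 31.455078
Error: 2.693176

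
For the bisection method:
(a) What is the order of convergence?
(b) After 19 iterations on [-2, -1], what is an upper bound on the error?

(a) Bisection has linear (order 1) convergence; the error is halved each step.

(b) Error bound = (b-a)/2^n = (-1 - (-2))/2^{19}
    = 1/2^{19}

(a) 1 (linear); (b) error ≤ 1.91e-06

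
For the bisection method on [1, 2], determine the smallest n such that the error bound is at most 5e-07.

We need (b-a)/2^n ≤ 5e-07
(2 - 1)/2^n ≤ 5e-07
1/2^n ≤ 5e-07
2^n ≥ 2000000
n ≥ log₂(2000000) = 20.93
n ≥ 21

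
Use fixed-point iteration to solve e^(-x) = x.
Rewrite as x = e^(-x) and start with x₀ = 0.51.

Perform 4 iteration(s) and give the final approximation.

Equation: e^(-x) = x
Fixed-point form: x = e^(-x)
x₀ = 0.51

x_1 = g(0.510000) = 0.600496
x_2 = g(0.600496) = 0.548540
x_3 = g(0.548540) = 0.577793
x_4 = g(0.577793) = 0.561135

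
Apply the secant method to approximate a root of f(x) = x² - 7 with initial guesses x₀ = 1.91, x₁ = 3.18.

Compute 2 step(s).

f(x) = x² - 7
x₀ = 1.91, x₁ = 3.18

Secant formula: x_{n+1} = x_n - f(x_n)(x_n - x_{n-1})/(f(x_n) - f(x_{n-1}))

Iteration 1:
  f(1.910000) = -3.351900
  f(3.180000) = 3.112400
  x_2 = 3.180000 - 3.112400×(3.180000 - 1.910000)/(3.112400 - (-3.351900))
       = 2.568527
Iteration 2:
  f(3.180000) = 3.112400
  f(2.568527) = -0.402672
  x_3 = 2.568527 - (-0.402672)×(2.568527 - 3.180000)/(-0.402672 - 3.112400)
       = 2.638574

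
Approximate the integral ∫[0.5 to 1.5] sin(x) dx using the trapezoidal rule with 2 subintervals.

f(x) = sin(x)
a = 0.5, b = 1.5, n = 2
h = (b - a)/n = 0.500000

Trapezoidal rule: (h/2)[f(x₀) + 2f(x₁) + 2f(x₂) + ... + f(xₙ)]

x_0 = 0.5000, f(x_0) = 0.479426, coefficient = 1
x_1 = 1.0000, f(x_1) = 0.841471, coefficient = 2
x_2 = 1.5000, f(x_2) = 0.997495, coefficient = 1

I ≈ (0.500000/2) × 3.159862 = 0.789966
Exact value: 0.806845
Error: 0.016880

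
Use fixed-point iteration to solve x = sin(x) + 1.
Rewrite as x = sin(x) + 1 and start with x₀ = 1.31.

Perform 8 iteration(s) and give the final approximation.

Equation: x = sin(x) + 1
Fixed-point form: x = sin(x) + 1
x₀ = 1.31

x_1 = g(1.310000) = 1.966185
x_2 = g(1.966185) = 1.922847
x_3 = g(1.922847) = 1.938668
x_4 = g(1.938668) = 1.933095
x_5 = g(1.933095) = 1.935085
x_6 = g(1.935085) = 1.934378
x_7 = g(1.934378) = 1.934629
x_8 = g(1.934629) = 1.934540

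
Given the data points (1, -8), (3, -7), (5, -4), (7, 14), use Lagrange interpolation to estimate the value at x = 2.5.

Lagrange interpolation formula:
P(x) = Σ yᵢ × Lᵢ(x)
where Lᵢ(x) = Π_{j≠i} (x - xⱼ)/(xᵢ - xⱼ)

L_0(2.5) = (2.5 - 3)/(1 - 3) × (2.5 - 5)/(1 - 5) × (2.5 - 7)/(1 - 7) = 0.117188
L_1(2.5) = (2.5 - 1)/(3 - 1) × (2.5 - 5)/(3 - 5) × (2.5 - 7)/(3 - 7) = 1.054688
L_2(2.5) = (2.5 - 1)/(5 - 1) × (2.5 - 3)/(5 - 3) × (2.5 - 7)/(5 - 7) = -0.210938
L_3(2.5) = (2.5 - 1)/(7 - 1) × (2.5 - 3)/(7 - 3) × (2.5 - 5)/(7 - 5) = 0.039062

P(2.5) = (-8)×L_0(2.5) + (-7)×L_1(2.5) + (-4)×L_2(2.5) + 14×L_3(2.5)
P(2.5) = -6.929688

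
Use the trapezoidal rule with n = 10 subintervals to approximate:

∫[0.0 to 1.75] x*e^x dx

f(x) = x*e^x
a = 0.0, b = 1.75, n = 10
h = (b - a)/n = 0.175000

Trapezoidal rule: (h/2)[f(x₀) + 2f(x₁) + 2f(x₂) + ... + f(xₙ)]

x_0 = 0.0000, f(x_0) = 0.000000, coefficient = 1
x_1 = 0.1750, f(x_1) = 0.208468, coefficient = 2
x_2 = 0.3500, f(x_2) = 0.496674, coefficient = 2
x_3 = 0.5250, f(x_3) = 0.887491, coefficient = 2
x_4 = 0.7000, f(x_4) = 1.409627, coefficient = 2
x_5 = 0.8750, f(x_5) = 2.099016, coefficient = 2
x_6 = 1.0500, f(x_6) = 3.000534, coefficient = 2
x_7 = 1.2250, f(x_7) = 4.170103, coefficient = 2
x_8 = 1.4000, f(x_8) = 5.677280, coefficient = 2
x_9 = 1.5750, f(x_9) = 7.608418, coefficient = 2
x_10 = 1.7500, f(x_10) = 10.070555, coefficient = 1

I ≈ (0.175000/2) × 61.185776 = 5.353755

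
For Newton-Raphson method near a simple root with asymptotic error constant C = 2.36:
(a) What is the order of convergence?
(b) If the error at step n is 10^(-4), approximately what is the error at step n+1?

(a) Newton-Raphson has quadratic (order 2) convergence near simple roots.
    This means |e_{n+1}| ≈ C|e_n|².

(b) With |e_n| = 10^(-4) and C = 2.36:
    |e_{n+1}| ≈ 2.36 × (10^(-4))² = 2.36 × 10^(-8)

(a) 2 (quadratic); (b) |e_{n+1}| ≈ 2.360e-08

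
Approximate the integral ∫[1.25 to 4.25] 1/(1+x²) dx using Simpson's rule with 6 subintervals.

f(x) = 1/(1+x²)
a = 1.25, b = 4.25, n = 6
h = (b - a)/n = 0.500000

Simpson's rule: (h/3)[f(x₀) + 4f(x₁) + 2f(x₂) + ... + f(xₙ)]

x_0 = 1.2500, f(x_0) = 0.390244, coefficient = 1
x_1 = 1.7500, f(x_1) = 0.246154, coefficient = 4
x_2 = 2.2500, f(x_2) = 0.164948, coefficient = 2
x_3 = 2.7500, f(x_3) = 0.116788, coefficient = 4
x_4 = 3.2500, f(x_4) = 0.086486, coefficient = 2
x_5 = 3.7500, f(x_5) = 0.066390, coefficient = 4
x_6 = 4.2500, f(x_6) = 0.052459, coefficient = 1

I ≈ (0.500000/3) × 2.662902 = 0.443817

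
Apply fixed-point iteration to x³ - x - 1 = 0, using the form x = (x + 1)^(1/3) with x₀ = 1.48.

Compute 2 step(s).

Equation: x³ - x - 1 = 0
Fixed-point form: x = (x + 1)^(1/3)
x₀ = 1.48

x_1 = g(1.480000) = 1.353580
x_2 = g(1.353580) = 1.330178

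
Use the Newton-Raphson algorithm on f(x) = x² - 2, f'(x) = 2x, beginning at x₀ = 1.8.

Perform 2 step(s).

f(x) = x² - 2
f'(x) = 2x
x₀ = 1.8

Newton-Raphson formula: x_{n+1} = x_n - f(x_n)/f'(x_n)

Iteration 1:
  f(1.800000) = 1.240000
  f'(1.800000) = 3.600000
  x_1 = 1.800000 - 1.240000/3.600000 = 1.455556
Iteration 2:
  f(1.455556) = 0.118642
  f'(1.455556) = 2.911111
  x_2 = 1.455556 - 0.118642/2.911111 = 1.414801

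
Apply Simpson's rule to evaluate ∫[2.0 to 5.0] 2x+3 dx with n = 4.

f(x) = 2x+3
a = 2.0, b = 5.0, n = 4
h = (b - a)/n = 0.750000

Simpson's rule: (h/3)[f(x₀) + 4f(x₁) + 2f(x₂) + ... + f(xₙ)]

x_0 = 2.0000, f(x_0) = 7.000000, coefficient = 1
x_1 = 2.7500, f(x_1) = 8.500000, coefficient = 4
x_2 = 3.5000, f(x_2) = 10.000000, coefficient = 2
x_3 = 4.2500, f(x_3) = 11.500000, coefficient = 4
x_4 = 5.0000, f(x_4) = 13.000000, coefficient = 1

I ≈ (0.750000/3) × 120.000000 = 30.000000
Exact value: 30.000000
Error: 0.000000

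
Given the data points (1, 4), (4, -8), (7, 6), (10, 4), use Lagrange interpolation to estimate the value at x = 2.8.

Lagrange interpolation formula:
P(x) = Σ yᵢ × Lᵢ(x)
where Lᵢ(x) = Π_{j≠i} (x - xⱼ)/(xᵢ - xⱼ)

L_0(2.8) = (2.8 - 4)/(1 - 4) × (2.8 - 7)/(1 - 7) × (2.8 - 10)/(1 - 10) = 0.224000
L_1(2.8) = (2.8 - 1)/(4 - 1) × (2.8 - 7)/(4 - 7) × (2.8 - 10)/(4 - 10) = 1.008000
L_2(2.8) = (2.8 - 1)/(7 - 1) × (2.8 - 4)/(7 - 4) × (2.8 - 10)/(7 - 10) = -0.288000
L_3(2.8) = (2.8 - 1)/(10 - 1) × (2.8 - 4)/(10 - 4) × (2.8 - 7)/(10 - 7) = 0.056000

P(2.8) = 4×L_0(2.8) + (-8)×L_1(2.8) + 6×L_2(2.8) + 4×L_3(2.8)
P(2.8) = -8.672000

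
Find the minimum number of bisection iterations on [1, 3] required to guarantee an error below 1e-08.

We need (b-a)/2^n ≤ 1e-08
(3 - 1)/2^n ≤ 1e-08
2/2^n ≤ 1e-08
2^n ≥ 200000000
n ≥ log₂(200000000) = 27.58
n ≥ 28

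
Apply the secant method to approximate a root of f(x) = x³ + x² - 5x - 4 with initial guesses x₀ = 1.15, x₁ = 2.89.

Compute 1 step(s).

f(x) = x³ + x² - 5x - 4
x₀ = 1.15, x₁ = 2.89

Secant formula: x_{n+1} = x_n - f(x_n)(x_n - x_{n-1})/(f(x_n) - f(x_{n-1}))

Iteration 1:
  f(1.150000) = -6.906625
  f(2.890000) = 14.039669
  x_2 = 2.890000 - 14.039669×(2.890000 - 1.150000)/(14.039669 - (-6.906625))
       = 1.723730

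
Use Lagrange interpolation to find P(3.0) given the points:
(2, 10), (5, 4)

Lagrange interpolation formula:
P(x) = Σ yᵢ × Lᵢ(x)
where Lᵢ(x) = Π_{j≠i} (x - xⱼ)/(xᵢ - xⱼ)

L_0(3.0) = (3.0 - 5)/(2 - 5) = 0.666667
L_1(3.0) = (3.0 - 2)/(5 - 2) = 0.333333

P(3.0) = 10×L_0(3.0) + 4×L_1(3.0)
P(3.0) = 8.000000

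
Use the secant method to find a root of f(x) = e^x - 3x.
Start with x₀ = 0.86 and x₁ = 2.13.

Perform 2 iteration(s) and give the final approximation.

f(x) = e^x - 3x
x₀ = 0.86, x₁ = 2.13

Secant formula: x_{n+1} = x_n - f(x_n)(x_n - x_{n-1})/(f(x_n) - f(x_{n-1}))

Iteration 1:
  f(0.860000) = -0.216839
  f(2.130000) = 2.024867
  x_2 = 2.130000 - 2.024867×(2.130000 - 0.860000)/(2.024867 - (-0.216839))
       = 0.982847
Iteration 2:
  f(2.130000) = 2.024867
  f(0.982847) = -0.276488
  x_3 = 0.982847 - (-0.276488)×(0.982847 - 2.130000)/(-0.276488 - 2.024867)
       = 1.120667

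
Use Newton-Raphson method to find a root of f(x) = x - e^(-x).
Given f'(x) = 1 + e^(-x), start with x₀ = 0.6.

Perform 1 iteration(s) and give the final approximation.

f(x) = x - e^(-x)
f'(x) = 1 + e^(-x)
x₀ = 0.6

Newton-Raphson formula: x_{n+1} = x_n - f(x_n)/f'(x_n)

Iteration 1:
  f(0.600000) = 0.051188
  f'(0.600000) = 1.548812
  x_1 = 0.600000 - 0.051188/1.548812 = 0.566950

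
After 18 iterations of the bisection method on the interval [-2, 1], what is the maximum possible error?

Bisection error bound: |error| ≤ (b-a)/2^n
|error| ≤ (1 - (-2))/2^18 = 3/2^18
|error| ≤ 0.0000114441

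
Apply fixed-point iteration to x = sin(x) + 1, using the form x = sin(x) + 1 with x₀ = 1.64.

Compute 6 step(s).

Equation: x = sin(x) + 1
Fixed-point form: x = sin(x) + 1
x₀ = 1.64

x_1 = g(1.640000) = 1.997606
x_2 = g(1.997606) = 1.910291
x_3 = g(1.910291) = 1.942923
x_4 = g(1.942923) = 1.931556
x_5 = g(1.931556) = 1.935629
x_6 = g(1.935629) = 1.934184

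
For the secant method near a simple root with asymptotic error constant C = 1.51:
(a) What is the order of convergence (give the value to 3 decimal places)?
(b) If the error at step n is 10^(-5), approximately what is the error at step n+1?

(a) Secant method has superlinear convergence with order φ = (1+√5)/2 ≈ 1.618.
    This means |e_{n+1}| ≈ C|e_n|^1.618.

(b) With |e_n| = 10^(-5) and C = 1.51:
    |e_{n+1}| ≈ 1.51 × (10^(-5))^1.618 = 1.51 × 10^(-8.09)

(a) ≈ 1.618 (golden ratio); (b) |e_{n+1}| ≈ 1.227e-08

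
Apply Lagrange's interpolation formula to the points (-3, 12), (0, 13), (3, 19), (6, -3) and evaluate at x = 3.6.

Lagrange interpolation formula:
P(x) = Σ yᵢ × Lᵢ(x)
where Lᵢ(x) = Π_{j≠i} (x - xⱼ)/(xᵢ - xⱼ)

L_0(3.6) = (3.6 - 0)/(-3 - 0) × (3.6 - 3)/(-3 - 3) × (3.6 - 6)/(-3 - 6) = 0.032000
L_1(3.6) = (3.6 - (-3))/(0 - (-3)) × (3.6 - 3)/(0 - 3) × (3.6 - 6)/(0 - 6) = -0.176000
L_2(3.6) = (3.6 - (-3))/(3 - (-3)) × (3.6 - 0)/(3 - 0) × (3.6 - 6)/(3 - 6) = 1.056000
L_3(3.6) = (3.6 - (-3))/(6 - (-3)) × (3.6 - 0)/(6 - 0) × (3.6 - 3)/(6 - 3) = 0.088000

P(3.6) = 12×L_0(3.6) + 13×L_1(3.6) + 19×L_2(3.6) + (-3)×L_3(3.6)
P(3.6) = 17.896000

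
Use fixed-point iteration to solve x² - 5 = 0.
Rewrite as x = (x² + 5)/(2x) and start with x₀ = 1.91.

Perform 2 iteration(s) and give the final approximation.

Equation: x² - 5 = 0
Fixed-point form: x = (x² + 5)/(2x)
x₀ = 1.91

x_1 = g(1.910000) = 2.263901
x_2 = g(2.263901) = 2.236239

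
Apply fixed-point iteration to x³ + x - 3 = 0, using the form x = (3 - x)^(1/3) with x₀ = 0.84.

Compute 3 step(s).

Equation: x³ + x - 3 = 0
Fixed-point form: x = (3 - x)^(1/3)
x₀ = 0.84

x_1 = g(0.840000) = 1.292661
x_2 = g(1.292661) = 1.195198
x_3 = g(1.195198) = 1.217521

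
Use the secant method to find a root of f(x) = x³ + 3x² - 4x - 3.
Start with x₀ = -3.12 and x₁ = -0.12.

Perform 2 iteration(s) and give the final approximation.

f(x) = x³ + 3x² - 4x - 3
x₀ = -3.12, x₁ = -0.12

Secant formula: x_{n+1} = x_n - f(x_n)(x_n - x_{n-1})/(f(x_n) - f(x_{n-1}))

Iteration 1:
  f(-3.120000) = 8.311872
  f(-0.120000) = -2.478528
  x_2 = -0.120000 - (-2.478528)×(-0.120000 - (-3.120000))/(-2.478528 - 8.311872)
       = -0.809093
Iteration 2:
  f(-0.120000) = -2.478528
  f(-0.809093) = 1.670605
  x_3 = -0.809093 - 1.670605×(-0.809093 - (-0.120000))/(1.670605 - (-2.478528))
       = -0.531637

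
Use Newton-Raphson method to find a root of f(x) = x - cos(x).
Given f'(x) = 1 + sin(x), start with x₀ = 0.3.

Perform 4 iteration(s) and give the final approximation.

f(x) = x - cos(x)
f'(x) = 1 + sin(x)
x₀ = 0.3

Newton-Raphson formula: x_{n+1} = x_n - f(x_n)/f'(x_n)

Iteration 1:
  f(0.300000) = -0.655336
  f'(0.300000) = 1.295520
  x_1 = 0.300000 - (-0.655336)/1.295520 = 0.805848
Iteration 2:
  f(0.805848) = 0.113349
  f'(0.805848) = 1.721418
  x_2 = 0.805848 - 0.113349/1.721418 = 0.740002
Iteration 3:
  f(0.740002) = 0.001535
  f'(0.740002) = 1.674289
  x_3 = 0.740002 - 0.001535/1.674289 = 0.739085
Iteration 4:
  f(0.739085) = 0.000000
  f'(0.739085) = 1.673612
  x_4 = 0.739085 - 0.000000/1.673612 = 0.739085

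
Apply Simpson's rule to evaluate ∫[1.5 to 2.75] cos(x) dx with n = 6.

f(x) = cos(x)
a = 1.5, b = 2.75, n = 6
h = (b - a)/n = 0.208333

Simpson's rule: (h/3)[f(x₀) + 4f(x₁) + 2f(x₂) + ... + f(xₙ)]

x_0 = 1.5000, f(x_0) = 0.070737, coefficient = 1
x_1 = 1.7083, f(x_1) = -0.137104, coefficient = 4
x_2 = 1.9167, f(x_2) = -0.339016, coefficient = 2
x_3 = 2.1250, f(x_3) = -0.526266, coefficient = 4
x_4 = 2.3333, f(x_4) = -0.690758, coefficient = 2
x_5 = 2.5417, f(x_5) = -0.825377, coefficient = 4
x_6 = 2.7500, f(x_6) = -0.924302, coefficient = 1

I ≈ (0.208333/3) × -8.868103 = -0.615840
Exact value: -0.615834
Error: 0.000006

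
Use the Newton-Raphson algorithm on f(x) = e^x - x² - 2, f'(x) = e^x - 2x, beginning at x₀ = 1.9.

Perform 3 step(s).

f(x) = e^x - x² - 2
f'(x) = e^x - 2x
x₀ = 1.9

Newton-Raphson formula: x_{n+1} = x_n - f(x_n)/f'(x_n)

Iteration 1:
  f(1.900000) = 1.075894
  f'(1.900000) = 2.885894
  x_1 = 1.900000 - 1.075894/2.885894 = 1.527189
Iteration 2:
  f(1.527189) = 0.272906
  f'(1.527189) = 1.550834
  x_2 = 1.527189 - 0.272906/1.550834 = 1.351215
Iteration 3:
  f(1.351215) = 0.036333
  f'(1.351215) = 1.159684
  x_3 = 1.351215 - 0.036333/1.159684 = 1.319885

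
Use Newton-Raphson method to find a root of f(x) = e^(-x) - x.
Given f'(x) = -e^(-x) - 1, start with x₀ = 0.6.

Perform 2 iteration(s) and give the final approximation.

f(x) = e^(-x) - x
f'(x) = -e^(-x) - 1
x₀ = 0.6

Newton-Raphson formula: x_{n+1} = x_n - f(x_n)/f'(x_n)

Iteration 1:
  f(0.600000) = -0.051188
  f'(0.600000) = -1.548812
  x_1 = 0.600000 - (-0.051188)/(-1.548812) = 0.566950
Iteration 2:
  f(0.566950) = 0.000303
  f'(0.566950) = -1.567253
  x_2 = 0.566950 - 0.000303/(-1.567253) = 0.567143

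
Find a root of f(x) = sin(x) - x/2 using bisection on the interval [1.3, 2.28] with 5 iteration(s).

f(x) = sin(x) - x/2
Initial interval: [1.3, 2.28]

Iteration 1:
  c_1 = (1.300000 + 2.280000)/2 = 1.790000
  f(c_1) = f(1.790000) = 0.081071
  f(a) × f(c) ≥ 0, new interval: [1.790000, 2.280000]
Iteration 2:
  c_2 = (1.790000 + 2.280000)/2 = 2.035000
  f(c_2) = f(2.035000) = -0.123322
  f(a) × f(c) < 0, new interval: [1.790000, 2.035000]
Iteration 3:
  c_3 = (1.790000 + 2.035000)/2 = 1.912500
  f(c_3) = f(1.912500) = -0.014065
  f(a) × f(c) < 0, new interval: [1.790000, 1.912500]
Iteration 4:
  c_4 = (1.790000 + 1.912500)/2 = 1.851250
  f(c_4) = f(1.851250) = 0.035305
  f(a) × f(c) ≥ 0, new interval: [1.851250, 1.912500]
Iteration 5:
  c_5 = (1.851250 + 1.912500)/2 = 1.881875
  f(c_5) = f(1.881875) = 0.011066
  f(a) × f(c) ≥ 0, new interval: [1.881875, 1.912500]

After 5 iteration(s), the approximation is c_5 = 1.881875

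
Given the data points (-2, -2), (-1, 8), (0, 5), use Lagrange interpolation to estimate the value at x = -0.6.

Lagrange interpolation formula:
P(x) = Σ yᵢ × Lᵢ(x)
where Lᵢ(x) = Π_{j≠i} (x - xⱼ)/(xᵢ - xⱼ)

L_0(-0.6) = (-0.6 - (-1))/(-2 - (-1)) × (-0.6 - 0)/(-2 - 0) = -0.120000
L_1(-0.6) = (-0.6 - (-2))/(-1 - (-2)) × (-0.6 - 0)/(-1 - 0) = 0.840000
L_2(-0.6) = (-0.6 - (-2))/(0 - (-2)) × (-0.6 - (-1))/(0 - (-1)) = 0.280000

P(-0.6) = (-2)×L_0(-0.6) + 8×L_1(-0.6) + 5×L_2(-0.6)
P(-0.6) = 8.360000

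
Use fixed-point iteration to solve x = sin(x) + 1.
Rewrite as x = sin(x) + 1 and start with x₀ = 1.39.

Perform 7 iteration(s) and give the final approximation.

Equation: x = sin(x) + 1
Fixed-point form: x = sin(x) + 1
x₀ = 1.39

x_1 = g(1.390000) = 1.983701
x_2 = g(1.983701) = 1.915959
x_3 = g(1.915959) = 1.941020
x_4 = g(1.941020) = 1.932246
x_5 = g(1.932246) = 1.935385
x_6 = g(1.935385) = 1.934270
x_7 = g(1.934270) = 1.934667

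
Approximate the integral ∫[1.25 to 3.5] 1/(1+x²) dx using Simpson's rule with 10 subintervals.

f(x) = 1/(1+x²)
a = 1.25, b = 3.5, n = 10
h = (b - a)/n = 0.225000

Simpson's rule: (h/3)[f(x₀) + 4f(x₁) + 2f(x₂) + ... + f(xₙ)]

x_0 = 1.2500, f(x_0) = 0.390244, coefficient = 1
x_1 = 1.4750, f(x_1) = 0.314899, coefficient = 4
x_2 = 1.7000, f(x_2) = 0.257069, coefficient = 2
x_3 = 1.9250, f(x_3) = 0.212512, coefficient = 4
x_4 = 2.1500, f(x_4) = 0.177857, coefficient = 2
x_5 = 2.3750, f(x_5) = 0.150588, coefficient = 4
x_6 = 2.6000, f(x_6) = 0.128866, coefficient = 2
x_7 = 2.8250, f(x_7) = 0.111351, coefficient = 4
x_8 = 3.0500, f(x_8) = 0.097064, coefficient = 2
x_9 = 3.2750, f(x_9) = 0.085283, coefficient = 4
x_10 = 3.5000, f(x_10) = 0.075472, coefficient = 1

I ≈ (0.225000/3) × 5.285958 = 0.396447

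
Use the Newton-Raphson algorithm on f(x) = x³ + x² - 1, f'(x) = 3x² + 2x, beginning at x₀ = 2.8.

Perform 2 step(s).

f(x) = x³ + x² - 1
f'(x) = 3x² + 2x
x₀ = 2.8

Newton-Raphson formula: x_{n+1} = x_n - f(x_n)/f'(x_n)

Iteration 1:
  f(2.800000) = 28.792000
  f'(2.800000) = 29.120000
  x_1 = 2.800000 - 28.792000/29.120000 = 1.811264
Iteration 2:
  f(1.811264) = 8.222846
  f'(1.811264) = 13.464556
  x_2 = 1.811264 - 8.222846/13.464556 = 1.200561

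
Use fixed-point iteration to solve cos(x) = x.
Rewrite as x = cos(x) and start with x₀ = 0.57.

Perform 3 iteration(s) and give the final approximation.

Equation: cos(x) = x
Fixed-point form: x = cos(x)
x₀ = 0.57

x_1 = g(0.570000) = 0.841901
x_2 = g(0.841901) = 0.666046
x_3 = g(0.666046) = 0.786271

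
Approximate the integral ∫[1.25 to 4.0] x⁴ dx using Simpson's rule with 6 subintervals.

f(x) = x⁴
a = 1.25, b = 4.0, n = 6
h = (b - a)/n = 0.458333

Simpson's rule: (h/3)[f(x₀) + 4f(x₁) + 2f(x₂) + ... + f(xₙ)]

x_0 = 1.2500, f(x_0) = 2.441406, coefficient = 1
x_1 = 1.7083, f(x_1) = 8.517075, coefficient = 4
x_2 = 2.1667, f(x_2) = 22.037809, coefficient = 2
x_3 = 2.6250, f(x_3) = 47.480713, coefficient = 4
x_4 = 3.0833, f(x_4) = 90.381993, coefficient = 2
x_5 = 3.5417, f(x_5) = 157.336953, coefficient = 4
x_6 = 4.0000, f(x_6) = 256.000000, coefficient = 1

I ≈ (0.458333/3) × 1336.619973 = 204.205829
Exact value: 204.189648
Error: 0.016181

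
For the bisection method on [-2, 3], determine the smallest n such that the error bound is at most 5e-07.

We need (b-a)/2^n ≤ 5e-07
(3 - (-2))/2^n ≤ 5e-07
5/2^n ≤ 5e-07
2^n ≥ 10000000
n ≥ log₂(10000000) = 23.25
n ≥ 24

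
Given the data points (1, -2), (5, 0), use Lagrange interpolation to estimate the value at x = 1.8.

Lagrange interpolation formula:
P(x) = Σ yᵢ × Lᵢ(x)
where Lᵢ(x) = Π_{j≠i} (x - xⱼ)/(xᵢ - xⱼ)

L_0(1.8) = (1.8 - 5)/(1 - 5) = 0.800000
L_1(1.8) = (1.8 - 1)/(5 - 1) = 0.200000

P(1.8) = (-2)×L_0(1.8) + 0×L_1(1.8)
P(1.8) = -1.600000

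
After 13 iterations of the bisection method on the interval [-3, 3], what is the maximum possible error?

Bisection error bound: |error| ≤ (b-a)/2^n
|error| ≤ (3 - (-3))/2^13 = 6/2^13
|error| ≤ 0.0007324219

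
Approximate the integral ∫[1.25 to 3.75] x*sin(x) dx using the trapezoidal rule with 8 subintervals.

f(x) = x*sin(x)
a = 1.25, b = 3.75, n = 8
h = (b - a)/n = 0.312500

Trapezoidal rule: (h/2)[f(x₀) + 2f(x₁) + 2f(x₂) + ... + f(xₙ)]

x_0 = 1.2500, f(x_0) = 1.186231, coefficient = 1
x_1 = 1.5625, f(x_1) = 1.562446, coefficient = 2
x_2 = 1.8750, f(x_2) = 1.788911, coefficient = 2
x_3 = 2.1875, f(x_3) = 1.784539, coefficient = 2
x_4 = 2.5000, f(x_4) = 1.496180, coefficient = 2
x_5 = 2.8125, f(x_5) = 0.908956, coefficient = 2
x_6 = 3.1250, f(x_6) = 0.051850, coefficient = 2
x_7 = 3.4375, f(x_7) = -1.002402, coefficient = 2
x_8 = 3.7500, f(x_8) = -2.143355, coefficient = 1

I ≈ (0.312500/2) × 12.223837 = 1.909975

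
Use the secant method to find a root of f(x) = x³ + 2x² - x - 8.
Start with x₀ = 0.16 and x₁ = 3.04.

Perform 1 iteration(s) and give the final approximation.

f(x) = x³ + 2x² - x - 8
x₀ = 0.16, x₁ = 3.04

Secant formula: x_{n+1} = x_n - f(x_n)(x_n - x_{n-1})/(f(x_n) - f(x_{n-1}))

Iteration 1:
  f(0.160000) = -8.104704
  f(3.040000) = 35.537664
  x_2 = 3.040000 - 35.537664×(3.040000 - 0.160000)/(35.537664 - (-8.104704))
       = 0.694837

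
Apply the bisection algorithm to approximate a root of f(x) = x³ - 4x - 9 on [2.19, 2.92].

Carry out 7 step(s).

f(x) = x³ - 4x - 9
Initial interval: [2.19, 2.92]

Iteration 1:
  c_1 = (2.190000 + 2.920000)/2 = 2.555000
  f(c_1) = f(2.555000) = -2.540896
  f(a) × f(c) ≥ 0, new interval: [2.555000, 2.920000]
Iteration 2:
  c_2 = (2.555000 + 2.920000)/2 = 2.737500
  f(c_2) = f(2.737500) = 0.564568
  f(a) × f(c) < 0, new interval: [2.555000, 2.737500]
Iteration 3:
  c_3 = (2.555000 + 2.737500)/2 = 2.646250
  f(c_3) = f(2.646250) = -1.054266
  f(a) × f(c) ≥ 0, new interval: [2.646250, 2.737500]
Iteration 4:
  c_4 = (2.646250 + 2.737500)/2 = 2.691875
  f(c_4) = f(2.691875) = -0.261660
  f(a) × f(c) ≥ 0, new interval: [2.691875, 2.737500]
Iteration 5:
  c_5 = (2.691875 + 2.737500)/2 = 2.714687
  f(c_5) = f(2.714687) = 0.147216
  f(a) × f(c) < 0, new interval: [2.691875, 2.714687]
Iteration 6:
  c_6 = (2.691875 + 2.714687)/2 = 2.703281
  f(c_6) = f(2.703281) = -0.058277
  f(a) × f(c) ≥ 0, new interval: [2.703281, 2.714687]
Iteration 7:
  c_7 = (2.703281 + 2.714687)/2 = 2.708984
  f(c_7) = f(2.708984) = 0.044205
  f(a) × f(c) < 0, new interval: [2.703281, 2.708984]

After 7 iteration(s), the approximation is c_7 = 2.708984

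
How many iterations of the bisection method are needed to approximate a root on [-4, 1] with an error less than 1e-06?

We need (b-a)/2^n ≤ 1e-06
(1 - (-4))/2^n ≤ 1e-06
5/2^n ≤ 1e-06
2^n ≥ 5000000
n ≥ log₂(5000000) = 22.25
n ≥ 23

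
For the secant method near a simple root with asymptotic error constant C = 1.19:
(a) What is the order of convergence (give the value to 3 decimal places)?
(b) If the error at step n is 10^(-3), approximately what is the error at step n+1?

(a) Secant method has superlinear convergence with order φ = (1+√5)/2 ≈ 1.618.
    This means |e_{n+1}| ≈ C|e_n|^1.618.

(b) With |e_n| = 10^(-3) and C = 1.19:
    |e_{n+1}| ≈ 1.19 × (10^(-3))^1.618 = 1.19 × 10^(-4.85)

(a) ≈ 1.618 (golden ratio); (b) |e_{n+1}| ≈ 1.665e-05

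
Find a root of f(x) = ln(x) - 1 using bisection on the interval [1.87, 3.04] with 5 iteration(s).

f(x) = ln(x) - 1
Initial interval: [1.87, 3.04]

Iteration 1:
  c_1 = (1.870000 + 3.040000)/2 = 2.455000
  f(c_1) = f(2.455000) = -0.101873
  f(a) × f(c) ≥ 0, new interval: [2.455000, 3.040000]
Iteration 2:
  c_2 = (2.455000 + 3.040000)/2 = 2.747500
  f(c_2) = f(2.747500) = 0.010691
  f(a) × f(c) < 0, new interval: [2.455000, 2.747500]
Iteration 3:
  c_3 = (2.455000 + 2.747500)/2 = 2.601250
  f(c_3) = f(2.601250) = -0.044008
  f(a) × f(c) ≥ 0, new interval: [2.601250, 2.747500]
Iteration 4:
  c_4 = (2.601250 + 2.747500)/2 = 2.674375
  f(c_4) = f(2.674375) = -0.016284
  f(a) × f(c) ≥ 0, new interval: [2.674375, 2.747500]
Iteration 5:
  c_5 = (2.674375 + 2.747500)/2 = 2.710938
  f(c_5) = f(2.710938) = -0.002705
  f(a) × f(c) ≥ 0, new interval: [2.710938, 2.747500]

After 5 iteration(s), the approximation is c_5 = 2.710938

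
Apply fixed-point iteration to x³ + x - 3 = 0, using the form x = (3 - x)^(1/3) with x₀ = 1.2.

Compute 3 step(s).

Equation: x³ + x - 3 = 0
Fixed-point form: x = (3 - x)^(1/3)
x₀ = 1.2

x_1 = g(1.200000) = 1.216440
x_2 = g(1.216440) = 1.212726
x_3 = g(1.212726) = 1.213567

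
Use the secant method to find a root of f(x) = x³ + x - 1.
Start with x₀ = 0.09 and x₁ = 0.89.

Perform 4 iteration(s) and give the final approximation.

f(x) = x³ + x - 1
x₀ = 0.09, x₁ = 0.89

Secant formula: x_{n+1} = x_n - f(x_n)(x_n - x_{n-1})/(f(x_n) - f(x_{n-1}))

Iteration 1:
  f(0.090000) = -0.909271
  f(0.890000) = 0.594969
  x_2 = 0.890000 - 0.594969×(0.890000 - 0.090000)/(0.594969 - (-0.909271))
       = 0.573578
Iteration 2:
  f(0.890000) = 0.594969
  f(0.573578) = -0.237720
  x_3 = 0.573578 - (-0.237720)×(0.573578 - 0.890000)/(-0.237720 - 0.594969)
       = 0.663911
Iteration 3:
  f(0.573578) = -0.237720
  f(0.663911) = -0.043451
  x_4 = 0.663911 - (-0.043451)×(0.663911 - 0.573578)/(-0.043451 - (-0.237720))
       = 0.684116
Iteration 4:
  f(0.663911) = -0.043451
  f(0.684116) = 0.004292
  x_5 = 0.684116 - 0.004292×(0.684116 - 0.663911)/(0.004292 - (-0.043451))
       = 0.682300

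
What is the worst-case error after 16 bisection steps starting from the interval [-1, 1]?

Bisection error bound: |error| ≤ (b-a)/2^n
|error| ≤ (1 - (-1))/2^16 = 2/2^16
|error| ≤ 0.0000305176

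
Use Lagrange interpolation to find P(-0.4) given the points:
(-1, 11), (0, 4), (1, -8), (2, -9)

Lagrange interpolation formula:
P(x) = Σ yᵢ × Lᵢ(x)
where Lᵢ(x) = Π_{j≠i} (x - xⱼ)/(xᵢ - xⱼ)

L_0(-0.4) = (-0.4 - 0)/(-1 - 0) × (-0.4 - 1)/(-1 - 1) × (-0.4 - 2)/(-1 - 2) = 0.224000
L_1(-0.4) = (-0.4 - (-1))/(0 - (-1)) × (-0.4 - 1)/(0 - 1) × (-0.4 - 2)/(0 - 2) = 1.008000
L_2(-0.4) = (-0.4 - (-1))/(1 - (-1)) × (-0.4 - 0)/(1 - 0) × (-0.4 - 2)/(1 - 2) = -0.288000
L_3(-0.4) = (-0.4 - (-1))/(2 - (-1)) × (-0.4 - 0)/(2 - 0) × (-0.4 - 1)/(2 - 1) = 0.056000

P(-0.4) = 11×L_0(-0.4) + 4×L_1(-0.4) + (-8)×L_2(-0.4) + (-9)×L_3(-0.4)
P(-0.4) = 8.296000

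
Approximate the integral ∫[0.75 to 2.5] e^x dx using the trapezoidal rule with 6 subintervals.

f(x) = e^x
a = 0.75, b = 2.5, n = 6
h = (b - a)/n = 0.291667

Trapezoidal rule: (h/2)[f(x₀) + 2f(x₁) + 2f(x₂) + ... + f(xₙ)]

x_0 = 0.7500, f(x_0) = 2.117000, coefficient = 1
x_1 = 1.0417, f(x_1) = 2.833936, coefficient = 2
x_2 = 1.3333, f(x_2) = 3.793668, coefficient = 2
x_3 = 1.6250, f(x_3) = 5.078419, coefficient = 2
x_4 = 1.9167, f(x_4) = 6.798260, coefficient = 2
x_5 = 2.2083, f(x_5) = 9.100536, coefficient = 2
x_6 = 2.5000, f(x_6) = 12.182494, coefficient = 1

I ≈ (0.291667/2) × 69.509132 = 10.136748
Exact value: 10.065494
Error: 0.071255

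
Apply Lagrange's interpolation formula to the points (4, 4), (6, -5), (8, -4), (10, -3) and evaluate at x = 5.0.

Lagrange interpolation formula:
P(x) = Σ yᵢ × Lᵢ(x)
where Lᵢ(x) = Π_{j≠i} (x - xⱼ)/(xᵢ - xⱼ)

L_0(5.0) = (5.0 - 6)/(4 - 6) × (5.0 - 8)/(4 - 8) × (5.0 - 10)/(4 - 10) = 0.312500
L_1(5.0) = (5.0 - 4)/(6 - 4) × (5.0 - 8)/(6 - 8) × (5.0 - 10)/(6 - 10) = 0.937500
L_2(5.0) = (5.0 - 4)/(8 - 4) × (5.0 - 6)/(8 - 6) × (5.0 - 10)/(8 - 10) = -0.312500
L_3(5.0) = (5.0 - 4)/(10 - 4) × (5.0 - 6)/(10 - 6) × (5.0 - 8)/(10 - 8) = 0.062500

P(5.0) = 4×L_0(5.0) + (-5)×L_1(5.0) + (-4)×L_2(5.0) + (-3)×L_3(5.0)
P(5.0) = -2.375000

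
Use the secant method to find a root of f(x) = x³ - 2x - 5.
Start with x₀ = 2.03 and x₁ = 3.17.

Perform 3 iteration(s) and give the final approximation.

f(x) = x³ - 2x - 5
x₀ = 2.03, x₁ = 3.17

Secant formula: x_{n+1} = x_n - f(x_n)(x_n - x_{n-1})/(f(x_n) - f(x_{n-1}))

Iteration 1:
  f(2.030000) = -0.694573
  f(3.170000) = 20.515013
  x_2 = 3.170000 - 20.515013×(3.170000 - 2.030000)/(20.515013 - (-0.694573))
       = 2.067333
Iteration 2:
  f(3.170000) = 20.515013
  f(2.067333) = -0.299165
  x_3 = 2.067333 - (-0.299165)×(2.067333 - 3.170000)/(-0.299165 - 20.515013)
       = 2.083182
Iteration 3:
  f(2.067333) = -0.299165
  f(2.083182) = -0.126094
  x_4 = 2.083182 - (-0.126094)×(2.083182 - 2.067333)/(-0.126094 - (-0.299165))
       = 2.094728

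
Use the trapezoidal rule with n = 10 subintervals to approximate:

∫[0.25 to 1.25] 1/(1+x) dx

f(x) = 1/(1+x)
a = 0.25, b = 1.25, n = 10
h = (b - a)/n = 0.100000

Trapezoidal rule: (h/2)[f(x₀) + 2f(x₁) + 2f(x₂) + ... + f(xₙ)]

x_0 = 0.2500, f(x_0) = 0.800000, coefficient = 1
x_1 = 0.3500, f(x_1) = 0.740741, coefficient = 2
x_2 = 0.4500, f(x_2) = 0.689655, coefficient = 2
x_3 = 0.5500, f(x_3) = 0.645161, coefficient = 2
x_4 = 0.6500, f(x_4) = 0.606061, coefficient = 2
x_5 = 0.7500, f(x_5) = 0.571429, coefficient = 2
x_6 = 0.8500, f(x_6) = 0.540541, coefficient = 2
x_7 = 0.9500, f(x_7) = 0.512821, coefficient = 2
x_8 = 1.0500, f(x_8) = 0.487805, coefficient = 2
x_9 = 1.1500, f(x_9) = 0.465116, coefficient = 2
x_10 = 1.2500, f(x_10) = 0.444444, coefficient = 1

I ≈ (0.100000/2) × 11.763102 = 0.588155
Exact value: 0.587787
Error: 0.000368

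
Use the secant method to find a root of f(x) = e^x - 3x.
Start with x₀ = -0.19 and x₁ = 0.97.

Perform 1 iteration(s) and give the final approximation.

f(x) = e^x - 3x
x₀ = -0.19, x₁ = 0.97

Secant formula: x_{n+1} = x_n - f(x_n)(x_n - x_{n-1})/(f(x_n) - f(x_{n-1}))

Iteration 1:
  f(-0.190000) = 1.396959
  f(0.970000) = -0.272056
  x_2 = 0.970000 - (-0.272056)×(0.970000 - (-0.190000))/(-0.272056 - 1.396959)
       = 0.780916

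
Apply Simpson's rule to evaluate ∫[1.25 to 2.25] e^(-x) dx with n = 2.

f(x) = e^(-x)
a = 1.25, b = 2.25, n = 2
h = (b - a)/n = 0.500000

Simpson's rule: (h/3)[f(x₀) + 4f(x₁) + 2f(x₂) + ... + f(xₙ)]

x_0 = 1.2500, f(x_0) = 0.286505, coefficient = 1
x_1 = 1.7500, f(x_1) = 0.173774, coefficient = 4
x_2 = 2.2500, f(x_2) = 0.105399, coefficient = 1

I ≈ (0.500000/3) × 1.087000 = 0.181167
Exact value: 0.181106
Error: 0.000061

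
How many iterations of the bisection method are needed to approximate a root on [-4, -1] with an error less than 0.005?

We need (b-a)/2^n ≤ 0.005
(-1 - (-4))/2^n ≤ 0.005
3/2^n ≤ 0.005
2^n ≥ 600
n ≥ log₂(600) = 9.23
n ≥ 10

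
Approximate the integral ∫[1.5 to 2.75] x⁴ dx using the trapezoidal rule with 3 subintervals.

f(x) = x⁴
a = 1.5, b = 2.75, n = 3
h = (b - a)/n = 0.416667

Trapezoidal rule: (h/2)[f(x₀) + 2f(x₁) + 2f(x₂) + ... + f(xₙ)]

x_0 = 1.5000, f(x_0) = 5.062500, coefficient = 1
x_1 = 1.9167, f(x_1) = 13.495419, coefficient = 2
x_2 = 2.3333, f(x_2) = 29.641975, coefficient = 2
x_3 = 2.7500, f(x_3) = 57.191406, coefficient = 1

I ≈ (0.416667/2) × 148.528694 = 30.943478
Exact value: 29.936523
Error: 1.006954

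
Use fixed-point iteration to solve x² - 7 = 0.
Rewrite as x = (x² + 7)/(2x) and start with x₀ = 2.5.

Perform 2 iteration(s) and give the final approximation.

Equation: x² - 7 = 0
Fixed-point form: x = (x² + 7)/(2x)
x₀ = 2.5

x_1 = g(2.500000) = 2.650000
x_2 = g(2.650000) = 2.645755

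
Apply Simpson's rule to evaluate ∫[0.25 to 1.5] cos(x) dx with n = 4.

f(x) = cos(x)
a = 0.25, b = 1.5, n = 4
h = (b - a)/n = 0.312500

Simpson's rule: (h/3)[f(x₀) + 4f(x₁) + 2f(x₂) + ... + f(xₙ)]

x_0 = 0.2500, f(x_0) = 0.968912, coefficient = 1
x_1 = 0.5625, f(x_1) = 0.845924, coefficient = 4
x_2 = 0.8750, f(x_2) = 0.640997, coefficient = 2
x_3 = 1.1875, f(x_3) = 0.373980, coefficient = 4
x_4 = 1.5000, f(x_4) = 0.070737, coefficient = 1

I ≈ (0.312500/3) × 7.201260 = 0.750131
Exact value: 0.750091
Error: 0.000040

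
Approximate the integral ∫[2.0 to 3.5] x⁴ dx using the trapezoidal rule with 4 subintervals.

f(x) = x⁴
a = 2.0, b = 3.5, n = 4
h = (b - a)/n = 0.375000

Trapezoidal rule: (h/2)[f(x₀) + 2f(x₁) + 2f(x₂) + ... + f(xₙ)]

x_0 = 2.0000, f(x_0) = 16.000000, coefficient = 1
x_1 = 2.3750, f(x_1) = 31.816650, coefficient = 2
x_2 = 2.7500, f(x_2) = 57.191406, coefficient = 2
x_3 = 3.1250, f(x_3) = 95.367432, coefficient = 2
x_4 = 3.5000, f(x_4) = 150.062500, coefficient = 1

I ≈ (0.375000/2) × 534.813477 = 100.277527
Exact value: 98.643750
Error: 1.633777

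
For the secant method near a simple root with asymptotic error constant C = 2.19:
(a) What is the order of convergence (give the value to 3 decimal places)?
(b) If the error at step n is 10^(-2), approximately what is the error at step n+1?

(a) Secant method has superlinear convergence with order φ = (1+√5)/2 ≈ 1.618.
    This means |e_{n+1}| ≈ C|e_n|^1.618.

(b) With |e_n| = 10^(-2) and C = 2.19:
    |e_{n+1}| ≈ 2.19 × (10^(-2))^1.618 = 2.19 × 10^(-3.24)

(a) ≈ 1.618 (golden ratio); (b) |e_{n+1}| ≈ 1.272e-03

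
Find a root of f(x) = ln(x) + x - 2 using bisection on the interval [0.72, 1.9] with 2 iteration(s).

f(x) = ln(x) + x - 2
Initial interval: [0.72, 1.9]

Iteration 1:
  c_1 = (0.720000 + 1.900000)/2 = 1.310000
  f(c_1) = f(1.310000) = -0.419973
  f(a) × f(c) ≥ 0, new interval: [1.310000, 1.900000]
Iteration 2:
  c_2 = (1.310000 + 1.900000)/2 = 1.605000
  f(c_2) = f(1.605000) = 0.078124
  f(a) × f(c) < 0, new interval: [1.310000, 1.605000]

After 2 iteration(s), the approximation is c_2 = 1.605000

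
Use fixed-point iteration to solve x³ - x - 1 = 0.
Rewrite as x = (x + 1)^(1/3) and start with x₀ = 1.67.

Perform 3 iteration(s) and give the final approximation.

Equation: x³ - x - 1 = 0
Fixed-point form: x = (x + 1)^(1/3)
x₀ = 1.67

x_1 = g(1.670000) = 1.387300
x_2 = g(1.387300) = 1.336500
x_3 = g(1.336500) = 1.326952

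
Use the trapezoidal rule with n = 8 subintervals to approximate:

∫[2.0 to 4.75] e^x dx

f(x) = e^x
a = 2.0, b = 4.75, n = 8
h = (b - a)/n = 0.343750

Trapezoidal rule: (h/2)[f(x₀) + 2f(x₁) + 2f(x₂) + ... + f(xₙ)]

x_0 = 2.0000, f(x_0) = 7.389056, coefficient = 1
x_1 = 2.3438, f(x_1) = 10.420239, coefficient = 2
x_2 = 2.6875, f(x_2) = 14.694893, coefficient = 2
x_3 = 3.0312, f(x_3) = 20.723120, coefficient = 2
x_4 = 3.3750, f(x_4) = 29.224284, coefficient = 2
x_5 = 3.7188, f(x_5) = 41.212846, coefficient = 2
x_6 = 4.0625, f(x_6) = 58.119428, coefficient = 2
x_7 = 4.4062, f(x_7) = 81.961531, coefficient = 2
x_8 = 4.7500, f(x_8) = 115.584285, coefficient = 1

I ≈ (0.343750/2) × 635.686022 = 109.258535
Exact value: 108.195228
Error: 1.063307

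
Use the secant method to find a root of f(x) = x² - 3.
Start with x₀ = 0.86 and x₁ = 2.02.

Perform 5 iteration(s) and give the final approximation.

f(x) = x² - 3
x₀ = 0.86, x₁ = 2.02

Secant formula: x_{n+1} = x_n - f(x_n)(x_n - x_{n-1})/(f(x_n) - f(x_{n-1}))

Iteration 1:
  f(0.860000) = -2.260400
  f(2.020000) = 1.080400
  x_2 = 2.020000 - 1.080400×(2.020000 - 0.860000)/(1.080400 - (-2.260400))
       = 1.644861
Iteration 2:
  f(2.020000) = 1.080400
  f(1.644861) = -0.294432
  x_3 = 1.644861 - (-0.294432)×(1.644861 - 2.020000)/(-0.294432 - 1.080400)
       = 1.725200
Iteration 3:
  f(1.644861) = -0.294432
  f(1.725200) = -0.023684
  x_4 = 1.725200 - (-0.023684)×(1.725200 - 1.644861)/(-0.023684 - (-0.294432))
       = 1.732228
Iteration 4:
  f(1.725200) = -0.023684
  f(1.732228) = 0.000614
  x_5 = 1.732228 - 0.000614×(1.732228 - 1.725200)/(0.000614 - (-0.023684))
       = 1.732050
Iteration 5:
  f(1.732228) = 0.000614
  f(1.732050) = -0.000001
  x_6 = 1.732050 - (-0.000001)×(1.732050 - 1.732228)/(-0.000001 - 0.000614)
       = 1.732051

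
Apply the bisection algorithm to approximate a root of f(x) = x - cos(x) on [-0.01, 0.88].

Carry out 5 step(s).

f(x) = x - cos(x)
Initial interval: [-0.01, 0.88]

Iteration 1:
  c_1 = (-0.010000 + 0.880000)/2 = 0.435000
  f(c_1) = f(0.435000) = -0.471870
  f(a) × f(c) ≥ 0, new interval: [0.435000, 0.880000]
Iteration 2:
  c_2 = (0.435000 + 0.880000)/2 = 0.657500
  f(c_2) = f(0.657500) = -0.134023
  f(a) × f(c) ≥ 0, new interval: [0.657500, 0.880000]
Iteration 3:
  c_3 = (0.657500 + 0.880000)/2 = 0.768750
  f(c_3) = f(0.768750) = 0.049970
  f(a) × f(c) < 0, new interval: [0.657500, 0.768750]
Iteration 4:
  c_4 = (0.657500 + 0.768750)/2 = 0.713125
  f(c_4) = f(0.713125) = -0.043196
  f(a) × f(c) ≥ 0, new interval: [0.713125, 0.768750]
Iteration 5:
  c_5 = (0.713125 + 0.768750)/2 = 0.740938
  f(c_5) = f(0.740938) = 0.003101
  f(a) × f(c) < 0, new interval: [0.713125, 0.740938]

After 5 iteration(s), the approximation is c_5 = 0.740938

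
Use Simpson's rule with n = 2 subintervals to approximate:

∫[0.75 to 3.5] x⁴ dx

f(x) = x⁴
a = 0.75, b = 3.5, n = 2
h = (b - a)/n = 1.375000

Simpson's rule: (h/3)[f(x₀) + 4f(x₁) + 2f(x₂) + ... + f(xₙ)]

x_0 = 0.7500, f(x_0) = 0.316406, coefficient = 1
x_1 = 2.1250, f(x_1) = 20.390869, coefficient = 4
x_2 = 3.5000, f(x_2) = 150.062500, coefficient = 1

I ≈ (1.375000/3) × 231.942383 = 106.306925
Exact value: 104.996289
Error: 1.310636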